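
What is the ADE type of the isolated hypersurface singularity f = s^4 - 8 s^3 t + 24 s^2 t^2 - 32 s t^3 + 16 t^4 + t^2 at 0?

A_3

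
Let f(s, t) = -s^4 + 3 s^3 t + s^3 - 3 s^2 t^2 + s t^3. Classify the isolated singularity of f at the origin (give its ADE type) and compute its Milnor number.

Type E_7, Milnor number mu = 7.

The Hessian of f at 0 has rank 0. Corank 2; j^3 = s^3 is a perfect cube, so E-series; the 4-jet and mu = 7 give E_7.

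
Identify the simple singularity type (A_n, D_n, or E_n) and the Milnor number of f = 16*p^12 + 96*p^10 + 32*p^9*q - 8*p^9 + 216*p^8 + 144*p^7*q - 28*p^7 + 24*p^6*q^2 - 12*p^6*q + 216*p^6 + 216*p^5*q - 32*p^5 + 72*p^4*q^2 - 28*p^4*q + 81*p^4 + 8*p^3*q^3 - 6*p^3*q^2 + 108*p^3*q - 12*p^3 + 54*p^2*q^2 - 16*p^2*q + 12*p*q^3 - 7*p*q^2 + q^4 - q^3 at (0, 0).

Type D_5, Milnor number mu = 5.

The Hessian of f at 0 is [[0, 0], [0, 0]] with rank 0, so corank 2. A Groebner basis of the Jacobian ideal J(f) in C{p,q} is {p*q^2 - 2*p*q/3 - q^2/3, 4*p*q/3 + q^3 + 2*q^2/3, p^2 + 5*p*q/6 + q^2/6}; counting standard monomials gives mu = 5. Corank 2; j^3 = -(2*p + q)^2*(3*p + q) has shape L^2 M (L != M), so D-series; mu = 5 gives D_5.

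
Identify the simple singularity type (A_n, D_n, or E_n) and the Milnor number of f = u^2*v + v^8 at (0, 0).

Type D_9, Milnor number mu = 9.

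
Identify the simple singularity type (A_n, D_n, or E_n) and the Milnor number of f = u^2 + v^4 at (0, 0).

Type A3, Milnor number mu = 3.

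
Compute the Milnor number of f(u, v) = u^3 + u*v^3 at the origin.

7

The Hessian of f at 0 is [[0, 0], [0, 0]] with rank 0, so corank 2. A Groebner basis of the Jacobian ideal J(f) in C{u,v} is {u^3, u*v^2, 3*u^2 + v^3}; counting standard monomials gives mu = 7. Corank 2; j^3 = u^3 is a perfect cube, so E-series; the 4-jet and mu = 7 give E_7.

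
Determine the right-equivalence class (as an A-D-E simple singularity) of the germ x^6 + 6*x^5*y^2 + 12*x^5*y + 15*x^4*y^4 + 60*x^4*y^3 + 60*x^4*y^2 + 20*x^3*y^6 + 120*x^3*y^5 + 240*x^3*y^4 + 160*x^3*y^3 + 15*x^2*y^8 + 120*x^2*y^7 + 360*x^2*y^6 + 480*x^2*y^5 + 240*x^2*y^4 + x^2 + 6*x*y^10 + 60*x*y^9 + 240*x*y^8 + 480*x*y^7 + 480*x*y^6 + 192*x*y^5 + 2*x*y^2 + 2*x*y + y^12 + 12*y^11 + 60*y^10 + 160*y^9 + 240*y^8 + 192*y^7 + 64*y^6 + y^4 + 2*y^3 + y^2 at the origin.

The Hessian of f at 0 has rank 1. Corank 1: A-series; mu = 5 gives A_5.

A_5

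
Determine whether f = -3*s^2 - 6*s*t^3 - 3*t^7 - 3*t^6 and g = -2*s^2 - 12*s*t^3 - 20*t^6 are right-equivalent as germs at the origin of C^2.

No.

The Hessian of f at 0 is [[-6, 0], [0, 0]] with rank 1, so corank 1. A Groebner basis of the Jacobian ideal J(f) in C{s,t} is {s + t^3, s^2}; counting standard monomials gives mu = 6. Corank 1: A-series; mu = 6 gives A_6. The Hessian of g at 0 is [[-4, 0], [0, 0]] with rank 1, so corank 1. A Groebner basis of the Jacobian ideal J(g) in C{s,t} is {s*t^2, s/3 + t^3, s^2}; counting standard monomials gives mu = 5. Corank 1: A-series; mu = 5 gives A_5. f is A_6 but g is A_5, hence not right-equivalent.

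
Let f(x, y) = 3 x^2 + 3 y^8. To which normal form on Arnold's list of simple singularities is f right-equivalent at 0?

The Hessian of f at 0 has rank 1. Corank 1: A-series; mu = 7 gives A_7.

A_{7}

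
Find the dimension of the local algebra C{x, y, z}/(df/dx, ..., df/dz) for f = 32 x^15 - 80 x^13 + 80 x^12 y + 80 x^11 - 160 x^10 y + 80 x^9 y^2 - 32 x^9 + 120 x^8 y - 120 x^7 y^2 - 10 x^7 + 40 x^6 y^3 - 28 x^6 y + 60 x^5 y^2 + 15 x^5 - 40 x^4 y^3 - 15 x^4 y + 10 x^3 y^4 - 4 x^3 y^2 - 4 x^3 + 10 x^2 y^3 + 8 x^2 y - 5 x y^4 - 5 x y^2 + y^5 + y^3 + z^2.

6

The Hessian of f at 0 has rank 1. Corank 2; j^3 = -(x - y)*(2*x - y)^2 has shape L^2 M (L != M), so D-series; mu = 6 gives D_6.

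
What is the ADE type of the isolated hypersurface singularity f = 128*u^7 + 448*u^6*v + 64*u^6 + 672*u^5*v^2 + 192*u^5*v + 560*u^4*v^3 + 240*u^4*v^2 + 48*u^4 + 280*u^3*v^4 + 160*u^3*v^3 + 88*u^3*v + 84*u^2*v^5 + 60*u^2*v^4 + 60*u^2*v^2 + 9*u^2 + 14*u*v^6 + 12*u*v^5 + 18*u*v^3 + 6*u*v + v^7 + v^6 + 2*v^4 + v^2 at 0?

A6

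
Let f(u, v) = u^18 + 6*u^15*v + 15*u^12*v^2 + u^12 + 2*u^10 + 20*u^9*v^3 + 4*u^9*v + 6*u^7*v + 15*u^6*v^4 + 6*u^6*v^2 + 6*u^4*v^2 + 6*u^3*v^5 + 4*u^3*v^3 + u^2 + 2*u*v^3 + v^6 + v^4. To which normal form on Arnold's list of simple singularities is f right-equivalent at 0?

The Hessian of f at 0 has rank 1. Corank 1: A-series; mu = 3 gives A_3.

A_3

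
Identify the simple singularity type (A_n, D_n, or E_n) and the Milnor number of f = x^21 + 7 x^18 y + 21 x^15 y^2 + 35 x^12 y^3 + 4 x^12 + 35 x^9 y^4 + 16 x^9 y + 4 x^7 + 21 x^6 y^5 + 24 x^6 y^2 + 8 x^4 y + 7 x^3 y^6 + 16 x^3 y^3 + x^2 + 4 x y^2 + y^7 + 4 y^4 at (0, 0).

Type A_{6}, Milnor number mu = 6.

The Hessian of f at 0 has rank 1. Corank 1: A-series; mu = 6 gives A_6.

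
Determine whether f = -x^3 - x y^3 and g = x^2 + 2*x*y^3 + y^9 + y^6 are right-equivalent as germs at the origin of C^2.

The Hessian of f at 0 is [[0, 0], [0, 0]] with rank 0, so corank 2. A Groebner basis of the Jacobian ideal J(f) in C{x,y} is {x^3, x*y^2, 3*x^2 + y^3}; counting standard monomials gives mu = 7. Corank 2; j^3 = -x^3 is a perfect cube, so E-series; the 4-jet and mu = 7 give E_7. The Hessian of g at 0 is [[2, 0], [0, 0]] with rank 1, so corank 1. A Groebner basis of the Jacobian ideal J(g) in C{x,y} is {x^2*y^2, x^3, x + y^3}; counting standard monomials gives mu = 8. Corank 1: A-series; mu = 8 gives A_8. f is E_7 but g is A_8, hence not right-equivalent.

No.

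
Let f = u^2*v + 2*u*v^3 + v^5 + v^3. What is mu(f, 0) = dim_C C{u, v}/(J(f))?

4

The Hessian of f at 0 has rank 0. Corank 2; j^3 = v*(u^2 + v^2) splits into three distinct lines over C (the quadratic factor has nonzero discriminant), so D_4.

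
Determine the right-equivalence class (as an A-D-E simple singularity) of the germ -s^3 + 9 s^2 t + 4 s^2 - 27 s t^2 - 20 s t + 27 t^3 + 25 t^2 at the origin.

A_{2}

The Hessian of f at 0 is [[8, -20], [-20, 50]] with rank 1, so corank 1. A Groebner basis of the Jacobian ideal J(f) in C{s,t} is {t^2, s - 5*t/2}; counting standard monomials gives mu = 2. Corank 1: A-series; mu = 2 gives A_2.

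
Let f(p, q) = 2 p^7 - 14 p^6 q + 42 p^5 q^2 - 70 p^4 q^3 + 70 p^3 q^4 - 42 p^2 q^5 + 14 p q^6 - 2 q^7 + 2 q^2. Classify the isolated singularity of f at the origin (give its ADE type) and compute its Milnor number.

Type A6, Milnor number mu = 6.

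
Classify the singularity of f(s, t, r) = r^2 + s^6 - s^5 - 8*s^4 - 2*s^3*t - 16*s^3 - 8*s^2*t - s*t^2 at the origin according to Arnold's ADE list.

D_{7}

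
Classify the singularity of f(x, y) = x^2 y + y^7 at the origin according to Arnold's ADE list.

The Hessian of f at 0 has rank 0. Corank 2; j^3 = x^2*y has shape L^2 M (L != M), so D-series; mu = 8 gives D_8.

D_8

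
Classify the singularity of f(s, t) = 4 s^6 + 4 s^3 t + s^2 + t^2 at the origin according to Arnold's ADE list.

A1

The Hessian of f at 0 has rank 2. Corank 0: nondegenerate Morse point, so A_1.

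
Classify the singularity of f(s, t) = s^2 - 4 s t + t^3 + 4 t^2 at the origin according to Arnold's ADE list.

A_2

The Hessian of f at 0 has rank 1. Corank 1: A-series; mu = 2 gives A_2.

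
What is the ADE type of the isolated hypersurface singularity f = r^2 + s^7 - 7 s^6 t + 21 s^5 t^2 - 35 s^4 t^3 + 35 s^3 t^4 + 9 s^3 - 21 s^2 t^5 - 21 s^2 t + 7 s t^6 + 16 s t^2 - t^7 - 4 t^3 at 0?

D_8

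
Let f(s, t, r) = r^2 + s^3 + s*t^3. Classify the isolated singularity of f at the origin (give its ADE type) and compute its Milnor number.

The Hessian of f at 0 is [[0, 0, 0], [0, 0, 0], [0, 0, 2]] with rank 1, so corank 2. A Groebner basis of the Jacobian ideal J(f) in C{s,t,r} is {s^3, s*t^2, 3*s^2 + t^3, r}; counting standard monomials gives mu = 7. Corank 2; j^3 = s^3 is a perfect cube, so E-series; the 4-jet and mu = 7 give E_7.

Type E_{7}, Milnor number mu = 7.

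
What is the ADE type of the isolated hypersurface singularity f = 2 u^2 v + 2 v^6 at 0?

The Hessian of f at 0 is [[0, 0], [0, 0]] with rank 0, so corank 2. A Groebner basis of the Jacobian ideal J(f) in C{u,v} is {u^2/6 + v^5, u^3, u*v}; counting standard monomials gives mu = 7. Corank 2; j^3 = 2*u^2*v has shape L^2 M (L != M), so D-series; mu = 7 gives D_7.

D7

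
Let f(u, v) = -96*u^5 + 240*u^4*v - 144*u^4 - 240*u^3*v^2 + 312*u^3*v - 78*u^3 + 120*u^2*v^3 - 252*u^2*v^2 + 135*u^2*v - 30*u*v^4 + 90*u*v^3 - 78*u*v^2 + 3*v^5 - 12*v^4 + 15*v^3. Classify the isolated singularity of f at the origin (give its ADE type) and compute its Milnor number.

Type D4, Milnor number mu = 4.

The Hessian of f at 0 is [[0, 0], [0, 0]] with rank 0, so corank 2. A Groebner basis of the Jacobian ideal J(f) in C{u,v} is {v^3, u^2 + v^2/3, u*v}; counting standard monomials gives mu = 4. Corank 2; j^3 = -3*(2*u - v)*(13*u^2 - 16*u*v + 5*v^2) splits into three distinct lines over C (the quadratic factor has nonzero discriminant), so D_4.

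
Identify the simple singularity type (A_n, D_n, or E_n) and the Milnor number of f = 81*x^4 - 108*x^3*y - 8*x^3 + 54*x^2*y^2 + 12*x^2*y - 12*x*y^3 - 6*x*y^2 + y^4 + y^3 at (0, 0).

Type E_6, Milnor number mu = 6.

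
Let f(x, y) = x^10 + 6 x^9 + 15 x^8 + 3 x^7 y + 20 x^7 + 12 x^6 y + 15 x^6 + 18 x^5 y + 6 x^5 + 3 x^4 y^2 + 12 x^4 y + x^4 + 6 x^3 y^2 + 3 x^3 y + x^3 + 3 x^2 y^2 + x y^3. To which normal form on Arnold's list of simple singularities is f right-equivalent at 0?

The Hessian of f at 0 is [[0, 0], [0, 0]] with rank 0, so corank 2. A Groebner basis of the Jacobian ideal J(f) in C{x,y} is {3*x^2 + y^4 + y^3, x^3, x^2*y - x^2 - y^3/3, 2*x^2 + x*y^2 + 2*y^3/3}; counting standard monomials gives mu = 7. Corank 2; j^3 = x^3 is a perfect cube, so E-series; the 4-jet and mu = 7 give E_7.

E_{7}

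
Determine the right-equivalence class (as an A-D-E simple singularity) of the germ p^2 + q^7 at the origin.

The Hessian of f at 0 has rank 1. Corank 1: A-series; mu = 6 gives A_6.

A_6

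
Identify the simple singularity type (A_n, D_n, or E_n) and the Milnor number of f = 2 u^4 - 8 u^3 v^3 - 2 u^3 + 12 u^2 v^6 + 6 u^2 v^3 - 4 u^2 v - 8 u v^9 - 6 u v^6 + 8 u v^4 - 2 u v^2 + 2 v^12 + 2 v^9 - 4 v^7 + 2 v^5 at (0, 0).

Type D_{5}, Milnor number mu = 5.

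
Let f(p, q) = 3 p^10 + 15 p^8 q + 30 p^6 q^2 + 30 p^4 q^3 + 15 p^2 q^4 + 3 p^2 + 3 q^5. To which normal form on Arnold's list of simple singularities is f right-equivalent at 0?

The Hessian of f at 0 has rank 1. Corank 1: A-series; mu = 4 gives A_4.

A_{4}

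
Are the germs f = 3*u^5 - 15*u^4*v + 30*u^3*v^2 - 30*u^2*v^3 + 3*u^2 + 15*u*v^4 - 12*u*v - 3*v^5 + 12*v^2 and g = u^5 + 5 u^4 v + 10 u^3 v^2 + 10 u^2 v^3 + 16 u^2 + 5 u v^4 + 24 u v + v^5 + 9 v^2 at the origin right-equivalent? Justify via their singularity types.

Yes.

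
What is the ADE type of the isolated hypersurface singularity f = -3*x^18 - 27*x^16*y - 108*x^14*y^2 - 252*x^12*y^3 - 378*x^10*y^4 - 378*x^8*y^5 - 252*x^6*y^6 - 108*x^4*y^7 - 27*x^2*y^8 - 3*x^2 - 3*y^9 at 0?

A_8

The Hessian of f at 0 is [[-6, 0], [0, 0]] with rank 1, so corank 1. A Groebner basis of the Jacobian ideal J(f) in C{x,y} is {y^8, x}; counting standard monomials gives mu = 8. Corank 1: A-series; mu = 8 gives A_8.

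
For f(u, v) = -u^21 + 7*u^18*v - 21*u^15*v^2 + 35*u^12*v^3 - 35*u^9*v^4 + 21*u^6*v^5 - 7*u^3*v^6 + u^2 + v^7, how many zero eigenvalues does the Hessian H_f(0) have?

1

The Hessian at 0 is [[2, 0], [0, 0]] of rank 1; hence corank 1.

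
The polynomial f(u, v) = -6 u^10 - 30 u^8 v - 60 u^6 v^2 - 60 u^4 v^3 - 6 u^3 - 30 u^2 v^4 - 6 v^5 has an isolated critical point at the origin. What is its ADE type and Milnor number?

The Hessian of f at 0 has rank 0. Corank 2; j^3 = -6*u^3 is a perfect cube, so E-series; the 5-jet and mu = 8 give E_8.

Type E8, Milnor number mu = 8.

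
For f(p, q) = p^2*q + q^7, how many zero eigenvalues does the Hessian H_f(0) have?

The Hessian at 0 is [[0, 0], [0, 0]] of rank 0; hence corank 2.

2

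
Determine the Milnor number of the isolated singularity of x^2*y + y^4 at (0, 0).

5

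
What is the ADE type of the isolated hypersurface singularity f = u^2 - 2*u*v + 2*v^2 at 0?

The Hessian of f at 0 has rank 2. Corank 0: nondegenerate Morse point, so A_1.

A_1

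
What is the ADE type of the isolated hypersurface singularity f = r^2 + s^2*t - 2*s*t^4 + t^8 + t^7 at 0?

D9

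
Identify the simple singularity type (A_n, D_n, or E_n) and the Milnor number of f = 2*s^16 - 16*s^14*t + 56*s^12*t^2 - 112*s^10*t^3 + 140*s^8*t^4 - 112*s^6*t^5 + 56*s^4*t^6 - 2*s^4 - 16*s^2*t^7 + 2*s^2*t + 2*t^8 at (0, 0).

Type D9, Milnor number mu = 9.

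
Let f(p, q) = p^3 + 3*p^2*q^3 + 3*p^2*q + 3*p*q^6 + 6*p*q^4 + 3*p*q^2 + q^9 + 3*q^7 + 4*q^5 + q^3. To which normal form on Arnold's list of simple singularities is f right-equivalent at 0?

E_{8}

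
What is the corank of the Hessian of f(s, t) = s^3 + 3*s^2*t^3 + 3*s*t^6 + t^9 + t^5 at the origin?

2

Hessian at 0 has rank 0.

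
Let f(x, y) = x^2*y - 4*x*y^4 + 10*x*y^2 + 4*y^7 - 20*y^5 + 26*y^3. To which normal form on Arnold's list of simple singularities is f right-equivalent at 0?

D4

The Hessian of f at 0 is [[0, 0], [0, 0]] with rank 0, so corank 2. A Groebner basis of the Jacobian ideal J(f) in C{x,y} is {y^3, x^2 - 22*y^2, x*y + 5*y^2}; counting standard monomials gives mu = 4. Corank 2; j^3 = y*(x^2 + 10*x*y + 26*y^2) splits into three distinct lines over C (the quadratic factor has nonzero discriminant), so D_4.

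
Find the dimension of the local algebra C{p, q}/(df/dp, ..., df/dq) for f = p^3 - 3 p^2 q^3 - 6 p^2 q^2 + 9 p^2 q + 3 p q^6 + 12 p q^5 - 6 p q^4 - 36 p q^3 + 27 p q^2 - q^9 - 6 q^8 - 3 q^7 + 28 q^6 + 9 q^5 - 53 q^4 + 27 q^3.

The Hessian of f at 0 is [[0, 0], [0, 0]] with rank 0, so corank 2. A Groebner basis of the Jacobian ideal J(f) in C{p,q} is {p^3 - 27*p^2/4 - 81*p*q/2 - 243*q^2/4, p^2*q + 3*p^2/2 + 9*p*q + 27*q^2/2, -p^2/4 + p*q^2 - 3*p*q/2 - 9*q^2/4, q^3}; counting standard monomials gives mu = 6. Corank 2; j^3 = (p + 3*q)^3 is a perfect cube, so E-series; the 4-jet and mu = 6 give E_6.

6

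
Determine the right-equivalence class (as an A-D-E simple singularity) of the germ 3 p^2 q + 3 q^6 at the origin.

D_{7}

The Hessian of f at 0 has rank 0. Corank 2; j^3 = 3*p^2*q has shape L^2 M (L != M), so D-series; mu = 7 gives D_7.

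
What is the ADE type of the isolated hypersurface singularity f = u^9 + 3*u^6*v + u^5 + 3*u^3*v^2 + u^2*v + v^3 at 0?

The Hessian of f at 0 has rank 0. Corank 2; j^3 = v*(u^2 + v^2) splits into three distinct lines over C (the quadratic factor has nonzero discriminant), so D_4.

D_{4}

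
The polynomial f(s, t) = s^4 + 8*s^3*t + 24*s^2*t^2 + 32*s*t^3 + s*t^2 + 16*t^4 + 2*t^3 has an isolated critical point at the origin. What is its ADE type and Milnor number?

Type D_{5}, Milnor number mu = 5.

The Hessian of f at 0 has rank 0. Corank 2; j^3 = t^2*(s + 2*t) has shape L^2 M (L != M), so D-series; mu = 5 gives D_5.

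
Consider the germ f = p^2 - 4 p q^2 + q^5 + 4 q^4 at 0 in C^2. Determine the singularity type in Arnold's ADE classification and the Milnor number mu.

Type A_{4}, Milnor number mu = 4.

The Hessian of f at 0 has rank 1. Corank 1: A-series; mu = 4 gives A_4.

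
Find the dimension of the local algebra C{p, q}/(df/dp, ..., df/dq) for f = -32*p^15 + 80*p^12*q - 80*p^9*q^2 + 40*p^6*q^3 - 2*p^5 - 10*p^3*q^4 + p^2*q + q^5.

6

The Hessian of f at 0 has rank 0. Corank 2; j^3 = p^2*q has shape L^2 M (L != M), so D-series; mu = 6 gives D_6.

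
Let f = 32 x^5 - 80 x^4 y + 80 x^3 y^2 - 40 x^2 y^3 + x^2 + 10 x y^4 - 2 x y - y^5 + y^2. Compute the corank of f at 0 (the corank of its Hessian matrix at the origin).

The Hessian at 0 is [[2, -2], [-2, 2]] of rank 1; hence corank 1.

1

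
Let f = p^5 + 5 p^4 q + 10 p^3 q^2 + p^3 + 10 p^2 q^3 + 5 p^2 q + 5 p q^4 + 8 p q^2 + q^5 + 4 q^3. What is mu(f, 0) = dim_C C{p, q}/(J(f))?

6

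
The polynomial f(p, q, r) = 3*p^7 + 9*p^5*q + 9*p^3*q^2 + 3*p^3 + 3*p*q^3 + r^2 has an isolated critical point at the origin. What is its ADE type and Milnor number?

The Hessian of f at 0 has rank 1. Corank 2; j^3 = 3*p^3 is a perfect cube, so E-series; the 4-jet and mu = 7 give E_7.

Type E7, Milnor number mu = 7.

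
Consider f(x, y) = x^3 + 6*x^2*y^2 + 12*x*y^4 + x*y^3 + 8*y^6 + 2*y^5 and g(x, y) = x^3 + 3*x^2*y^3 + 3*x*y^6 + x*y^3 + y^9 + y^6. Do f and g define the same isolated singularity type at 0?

The Hessian of f at 0 has rank 0. Corank 2; j^3 = x^3 is a perfect cube, so E-series; the 4-jet and mu = 7 give E_7. The Hessian of g at 0 has rank 0. Corank 2; j^3 = x^3 is a perfect cube, so E-series; the 4-jet and mu = 7 give E_7. Both have type E_7, hence right-equivalent.

Yes.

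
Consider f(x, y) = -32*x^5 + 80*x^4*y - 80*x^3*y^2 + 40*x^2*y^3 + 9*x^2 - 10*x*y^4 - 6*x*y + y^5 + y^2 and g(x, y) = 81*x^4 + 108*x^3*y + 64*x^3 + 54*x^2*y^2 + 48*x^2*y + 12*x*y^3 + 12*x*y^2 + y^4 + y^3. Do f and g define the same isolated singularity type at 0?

The Hessian of f at 0 has rank 1. Corank 1: A-series; mu = 4 gives A_4. The Hessian of g at 0 has rank 0. Corank 2; j^3 = (4*x + y)^3 is a perfect cube, so E-series; the 4-jet and mu = 6 give E_6. f is A_4 but g is E_6, hence not right-equivalent.

No.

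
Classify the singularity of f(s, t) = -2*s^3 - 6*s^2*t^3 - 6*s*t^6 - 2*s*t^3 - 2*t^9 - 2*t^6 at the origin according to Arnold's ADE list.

The Hessian of f at 0 has rank 0. Corank 2; j^3 = -2*s^3 is a perfect cube, so E-series; the 4-jet and mu = 7 give E_7.

E7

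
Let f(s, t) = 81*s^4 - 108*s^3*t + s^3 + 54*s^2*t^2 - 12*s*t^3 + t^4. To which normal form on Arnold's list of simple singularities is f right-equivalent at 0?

E6

The Hessian of f at 0 is [[0, 0], [0, 0]] with rank 0, so corank 2. A Groebner basis of the Jacobian ideal J(f) in C{s,t} is {t^4, s*t^2 - t^3/9, s^2}; counting standard monomials gives mu = 6. Corank 2; j^3 = s^3 is a perfect cube, so E-series; the 4-jet and mu = 6 give E_6.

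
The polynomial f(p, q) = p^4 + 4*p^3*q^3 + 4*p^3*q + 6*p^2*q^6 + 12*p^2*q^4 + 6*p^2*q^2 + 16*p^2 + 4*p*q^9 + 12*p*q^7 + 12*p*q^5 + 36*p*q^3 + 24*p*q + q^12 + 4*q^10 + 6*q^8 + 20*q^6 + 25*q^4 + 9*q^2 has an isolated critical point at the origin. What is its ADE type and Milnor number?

Type A_3, Milnor number mu = 3.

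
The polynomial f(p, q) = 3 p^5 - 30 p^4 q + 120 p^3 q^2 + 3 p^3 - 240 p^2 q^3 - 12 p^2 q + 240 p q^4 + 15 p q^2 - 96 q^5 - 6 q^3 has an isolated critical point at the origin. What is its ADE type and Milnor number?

Type D_{6}, Milnor number mu = 6.

The Hessian of f at 0 has rank 0. Corank 2; j^3 = 3*(p - 2*q)*(p - q)^2 has shape L^2 M (L != M), so D-series; mu = 6 gives D_6.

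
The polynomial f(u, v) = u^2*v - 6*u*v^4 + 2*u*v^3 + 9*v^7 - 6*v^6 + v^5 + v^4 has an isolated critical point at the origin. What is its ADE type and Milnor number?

Type D_{5}, Milnor number mu = 5.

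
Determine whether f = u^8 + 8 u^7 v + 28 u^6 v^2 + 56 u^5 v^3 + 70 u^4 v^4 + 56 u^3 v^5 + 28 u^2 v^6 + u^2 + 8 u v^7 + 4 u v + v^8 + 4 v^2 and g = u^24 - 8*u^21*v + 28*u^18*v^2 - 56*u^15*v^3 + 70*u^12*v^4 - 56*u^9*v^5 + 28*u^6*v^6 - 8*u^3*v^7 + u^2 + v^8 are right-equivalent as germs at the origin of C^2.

Yes.

The Hessian of f at 0 has rank 1. Corank 1: A-series; mu = 7 gives A_7. The Hessian of g at 0 has rank 1. Corank 1: A-series; mu = 7 gives A_7. Both have type A_7, hence right-equivalent.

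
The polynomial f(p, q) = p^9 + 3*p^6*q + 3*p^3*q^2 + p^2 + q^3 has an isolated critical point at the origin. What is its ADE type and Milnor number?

Type A_{2}, Milnor number mu = 2.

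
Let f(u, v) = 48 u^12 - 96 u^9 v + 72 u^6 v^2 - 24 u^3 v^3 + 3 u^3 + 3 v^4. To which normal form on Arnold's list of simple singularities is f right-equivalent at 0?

E_{6}

The Hessian of f at 0 is [[0, 0], [0, 0]] with rank 0, so corank 2. A Groebner basis of the Jacobian ideal J(f) in C{u,v} is {v^3, u^2}; counting standard monomials gives mu = 6. Corank 2; j^3 = 3*u^3 is a perfect cube, so E-series; the 4-jet and mu = 6 give E_6.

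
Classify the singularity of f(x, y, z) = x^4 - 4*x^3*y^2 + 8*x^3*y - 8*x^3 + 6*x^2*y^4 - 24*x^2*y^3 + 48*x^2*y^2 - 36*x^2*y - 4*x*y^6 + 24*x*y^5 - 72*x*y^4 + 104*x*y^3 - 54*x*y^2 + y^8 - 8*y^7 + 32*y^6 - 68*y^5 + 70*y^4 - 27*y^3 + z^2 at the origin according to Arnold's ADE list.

E_6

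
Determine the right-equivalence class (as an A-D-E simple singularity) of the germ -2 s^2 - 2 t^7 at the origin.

A_6

The Hessian of f at 0 has rank 1. Corank 1: A-series; mu = 6 gives A_6.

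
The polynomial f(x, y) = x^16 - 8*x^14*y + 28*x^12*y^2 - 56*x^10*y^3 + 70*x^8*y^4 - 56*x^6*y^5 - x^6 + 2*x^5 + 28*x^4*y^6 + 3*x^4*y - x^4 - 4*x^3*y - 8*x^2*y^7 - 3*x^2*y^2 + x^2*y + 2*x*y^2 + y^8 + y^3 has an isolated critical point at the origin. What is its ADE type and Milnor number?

Type D_{9}, Milnor number mu = 9.

The Hessian of f at 0 has rank 0. Corank 2; j^3 = y*(x + y)^2 has shape L^2 M (L != M), so D-series; mu = 9 gives D_9.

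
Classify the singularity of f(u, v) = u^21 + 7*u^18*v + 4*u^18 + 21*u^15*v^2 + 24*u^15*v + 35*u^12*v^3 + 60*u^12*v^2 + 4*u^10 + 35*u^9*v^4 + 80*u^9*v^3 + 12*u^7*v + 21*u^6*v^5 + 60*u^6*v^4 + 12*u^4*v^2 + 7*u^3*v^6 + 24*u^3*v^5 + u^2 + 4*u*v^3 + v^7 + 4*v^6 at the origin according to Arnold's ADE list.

A_6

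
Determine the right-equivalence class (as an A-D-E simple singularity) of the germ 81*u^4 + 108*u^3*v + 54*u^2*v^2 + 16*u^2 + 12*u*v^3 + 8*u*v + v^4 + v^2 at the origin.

The Hessian of f at 0 is [[32, 8], [8, 2]] with rank 1, so corank 1. A Groebner basis of the Jacobian ideal J(f) in C{u,v} is {v^3, u + v/4}; counting standard monomials gives mu = 3. Corank 1: A-series; mu = 3 gives A_3.

A3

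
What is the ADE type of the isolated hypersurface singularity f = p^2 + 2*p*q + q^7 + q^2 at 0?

A_{6}

The Hessian of f at 0 has rank 1. Corank 1: A-series; mu = 6 gives A_6.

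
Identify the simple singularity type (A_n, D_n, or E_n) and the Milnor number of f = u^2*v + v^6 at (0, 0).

The Hessian of f at 0 is [[0, 0], [0, 0]] with rank 0, so corank 2. A Groebner basis of the Jacobian ideal J(f) in C{u,v} is {u^2/6 + v^5, u^3, u*v}; counting standard monomials gives mu = 7. Corank 2; j^3 = u^2*v has shape L^2 M (L != M), so D-series; mu = 7 gives D_7.

Type D7, Milnor number mu = 7.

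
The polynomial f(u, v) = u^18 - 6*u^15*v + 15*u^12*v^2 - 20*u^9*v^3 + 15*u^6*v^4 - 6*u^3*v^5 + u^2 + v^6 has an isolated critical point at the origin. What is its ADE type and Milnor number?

The Hessian of f at 0 has rank 1. Corank 1: A-series; mu = 5 gives A_5.

Type A5, Milnor number mu = 5.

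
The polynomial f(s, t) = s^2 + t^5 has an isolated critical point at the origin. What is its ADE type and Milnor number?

Type A_{4}, Milnor number mu = 4.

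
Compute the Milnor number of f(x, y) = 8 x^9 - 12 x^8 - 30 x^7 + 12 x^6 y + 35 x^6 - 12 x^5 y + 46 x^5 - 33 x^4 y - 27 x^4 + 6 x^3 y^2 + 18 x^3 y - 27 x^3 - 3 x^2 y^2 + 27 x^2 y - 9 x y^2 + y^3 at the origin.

8

The Hessian of f at 0 has rank 0. Corank 2; j^3 = -(3*x - y)^3 is a perfect cube, so E-series; the 5-jet and mu = 8 give E_8.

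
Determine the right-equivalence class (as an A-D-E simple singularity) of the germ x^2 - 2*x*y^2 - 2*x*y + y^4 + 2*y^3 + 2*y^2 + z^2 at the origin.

A1

The Hessian of f at 0 has rank 3. Corank 0: nondegenerate Morse point, so A_1.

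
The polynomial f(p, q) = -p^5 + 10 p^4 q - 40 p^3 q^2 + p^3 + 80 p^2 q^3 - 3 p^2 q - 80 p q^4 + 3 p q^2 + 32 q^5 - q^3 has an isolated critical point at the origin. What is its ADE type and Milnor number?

Type E_{8}, Milnor number mu = 8.

The Hessian of f at 0 is [[0, 0], [0, 0]] with rank 0, so corank 2. A Groebner basis of the Jacobian ideal J(f) in C{p,q} is {q^5, p*q^3 - 5*q^4/4, p^2 - 2*p*q + q^2}; counting standard monomials gives mu = 8. Corank 2; j^3 = (p - q)^3 is a perfect cube, so E-series; the 5-jet and mu = 8 give E_8.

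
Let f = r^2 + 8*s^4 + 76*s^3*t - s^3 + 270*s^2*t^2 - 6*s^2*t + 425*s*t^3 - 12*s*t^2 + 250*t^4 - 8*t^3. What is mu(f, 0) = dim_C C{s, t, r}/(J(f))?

7

The Hessian of f at 0 is [[0, 0, 0], [0, 0, 0], [0, 0, 2]] with rank 1, so corank 2. A Groebner basis of the Jacobian ideal J(f) in C{s,t,r} is {3*s^2/4 + 3*s*t + t^4 - t^3/4 + 3*t^2, s^3 - 27*s^2/2 - 54*s*t + 25*t^3/2 - 54*t^2, s^2*t + 17*s^2/4 + 17*s*t - 65*t^3/12 + 17*t^2, -s^2 + s*t^2 - 4*s*t + 7*t^3/3 - 4*t^2, r}; counting standard monomials gives mu = 7. Corank 2; j^3 = -(s + 2*t)^3 is a perfect cube, so E-series; the 4-jet and mu = 7 give E_7.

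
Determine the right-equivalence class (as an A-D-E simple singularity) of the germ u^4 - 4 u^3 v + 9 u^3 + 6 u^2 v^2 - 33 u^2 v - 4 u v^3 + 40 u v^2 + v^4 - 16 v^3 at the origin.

D_{5}

The Hessian of f at 0 is [[0, 0], [0, 0]] with rank 0, so corank 2. A Groebner basis of the Jacobian ideal J(f) in C{u,v} is {u*v^2 - 27*u*v + 36*v^2, -81*u*v/4 + v^3 + 27*v^2, u^2 - 7*u*v/3 + 4*v^2/3}; counting standard monomials gives mu = 5. Corank 2; j^3 = (u - v)*(3*u - 4*v)^2 has shape L^2 M (L != M), so D-series; mu = 5 gives D_5.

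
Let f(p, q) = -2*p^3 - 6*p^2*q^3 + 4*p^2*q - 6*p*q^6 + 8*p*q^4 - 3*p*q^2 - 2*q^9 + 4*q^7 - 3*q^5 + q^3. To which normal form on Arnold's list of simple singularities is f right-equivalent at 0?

D_{4}

The Hessian of f at 0 has rank 0. Corank 2; j^3 = -(p - q)*(2*p^2 - 2*p*q + q^2) splits into three distinct lines over C (the quadratic factor has nonzero discriminant), so D_4.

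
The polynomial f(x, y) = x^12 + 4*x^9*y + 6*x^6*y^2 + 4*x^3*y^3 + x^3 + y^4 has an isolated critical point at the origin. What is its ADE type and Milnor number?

Type E6, Milnor number mu = 6.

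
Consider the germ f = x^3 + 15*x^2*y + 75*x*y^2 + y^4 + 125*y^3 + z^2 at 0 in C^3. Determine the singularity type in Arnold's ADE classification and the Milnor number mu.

Type E_{6}, Milnor number mu = 6.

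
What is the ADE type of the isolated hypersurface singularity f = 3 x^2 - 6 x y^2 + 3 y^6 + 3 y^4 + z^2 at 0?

A_{5}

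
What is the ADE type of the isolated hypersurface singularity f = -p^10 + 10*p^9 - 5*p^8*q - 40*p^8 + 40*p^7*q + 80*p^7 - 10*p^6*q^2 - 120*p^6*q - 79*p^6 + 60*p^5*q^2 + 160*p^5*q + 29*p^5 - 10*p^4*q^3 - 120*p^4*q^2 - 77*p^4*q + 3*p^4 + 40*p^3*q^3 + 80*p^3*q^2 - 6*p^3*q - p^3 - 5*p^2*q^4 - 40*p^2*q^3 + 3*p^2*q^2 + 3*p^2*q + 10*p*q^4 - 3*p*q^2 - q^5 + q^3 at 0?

E_8

The Hessian of f at 0 has rank 0. Corank 2; j^3 = -(p - q)^3 is a perfect cube, so E-series; the 5-jet and mu = 8 give E_8.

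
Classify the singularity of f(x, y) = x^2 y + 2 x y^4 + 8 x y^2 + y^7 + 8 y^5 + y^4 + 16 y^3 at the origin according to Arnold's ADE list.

D_5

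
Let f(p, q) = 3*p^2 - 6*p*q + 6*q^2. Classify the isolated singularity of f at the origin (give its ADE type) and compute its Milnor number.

The Hessian of f at 0 is [[6, -6], [-6, 12]] with rank 2, so corank 0. A Groebner basis of the Jacobian ideal J(f) in C{p,q} is {p, q}; counting standard monomials gives mu = 1. Corank 0: nondegenerate Morse point, so A_1.

Type A_1, Milnor number mu = 1.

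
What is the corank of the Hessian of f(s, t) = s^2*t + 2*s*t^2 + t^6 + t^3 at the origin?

2

Hessian at 0 has rank 0.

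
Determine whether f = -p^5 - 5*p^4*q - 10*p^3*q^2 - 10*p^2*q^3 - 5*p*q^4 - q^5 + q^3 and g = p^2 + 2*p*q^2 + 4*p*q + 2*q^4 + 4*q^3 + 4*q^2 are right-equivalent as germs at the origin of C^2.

The Hessian of f at 0 is [[0, 0], [0, 0]] with rank 0, so corank 2. A Groebner basis of the Jacobian ideal J(f) in C{p,q} is {p^4 + 4*p^3*q, q^2}; counting standard monomials gives mu = 8. Corank 2; j^3 = q^3 is a perfect cube, so E-series; the 5-jet and mu = 8 give E_8. The Hessian of g at 0 is [[2, 4], [4, 8]] with rank 1, so corank 1. A Groebner basis of the Jacobian ideal J(g) in C{p,q} is {p^2 + 4*p + 8*q, p*q - 2*p - 4*q, p + q^2 + 2*q}; counting standard monomials gives mu = 3. Corank 1: A-series; mu = 3 gives A_3. f is E_8 but g is A_3, hence not right-equivalent.

No.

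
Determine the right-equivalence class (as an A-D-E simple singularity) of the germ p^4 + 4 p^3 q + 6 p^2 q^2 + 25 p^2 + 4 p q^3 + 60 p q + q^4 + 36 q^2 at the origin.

The Hessian of f at 0 is [[50, 60], [60, 72]] with rank 1, so corank 1. A Groebner basis of the Jacobian ideal J(f) in C{p,q} is {q^3, p + 6*q/5}; counting standard monomials gives mu = 3. Corank 1: A-series; mu = 3 gives A_3.

A_3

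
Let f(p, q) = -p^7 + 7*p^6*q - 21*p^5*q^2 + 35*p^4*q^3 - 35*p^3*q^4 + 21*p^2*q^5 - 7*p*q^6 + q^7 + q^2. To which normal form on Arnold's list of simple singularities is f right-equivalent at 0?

A6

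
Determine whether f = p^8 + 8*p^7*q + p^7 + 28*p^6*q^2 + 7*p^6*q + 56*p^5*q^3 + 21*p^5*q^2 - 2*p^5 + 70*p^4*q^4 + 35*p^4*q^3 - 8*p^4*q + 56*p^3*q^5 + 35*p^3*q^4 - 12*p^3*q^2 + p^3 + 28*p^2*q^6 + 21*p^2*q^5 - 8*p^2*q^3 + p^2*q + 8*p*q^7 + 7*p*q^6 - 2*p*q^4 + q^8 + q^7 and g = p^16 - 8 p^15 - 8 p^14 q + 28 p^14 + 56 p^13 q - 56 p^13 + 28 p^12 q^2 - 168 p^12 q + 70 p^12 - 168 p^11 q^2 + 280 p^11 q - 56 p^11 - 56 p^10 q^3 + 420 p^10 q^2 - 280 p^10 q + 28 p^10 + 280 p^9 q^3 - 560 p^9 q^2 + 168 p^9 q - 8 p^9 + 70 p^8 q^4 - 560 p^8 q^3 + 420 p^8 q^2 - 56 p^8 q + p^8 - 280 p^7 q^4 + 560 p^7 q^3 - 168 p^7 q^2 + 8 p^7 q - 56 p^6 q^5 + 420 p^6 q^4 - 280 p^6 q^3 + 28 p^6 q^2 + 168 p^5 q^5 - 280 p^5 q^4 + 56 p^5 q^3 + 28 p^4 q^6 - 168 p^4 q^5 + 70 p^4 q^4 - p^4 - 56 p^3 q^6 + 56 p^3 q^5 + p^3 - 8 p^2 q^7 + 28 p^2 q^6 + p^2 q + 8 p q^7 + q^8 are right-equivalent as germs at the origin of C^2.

Yes.

The Hessian of f at 0 is [[0, 0], [0, 0]] with rank 0, so corank 2. A Groebner basis of the Jacobian ideal J(f) in C{p,q} is {p^2*q^2, -8*p^2*q - p^2 + p*q^3, 32*p^2*q + 3*p^2 - p*q + q^4, p^3}; counting standard monomials gives mu = 9. Corank 2; j^3 = p^2*(p + q) has shape L^2 M (L != M), so D-series; mu = 9 gives D_9. The Hessian of g at 0 is [[0, 0], [0, 0]] with rank 0, so corank 2. A Groebner basis of the Jacobian ideal J(g) in C{p,q} is {-p*q/8 + q^7, p*q^2, p^2 + p*q}; counting standard monomials gives mu = 9. Corank 2; j^3 = p^2*(p + q) has shape L^2 M (L != M), so D-series; mu = 9 gives D_9. Both have type D_9, hence right-equivalent.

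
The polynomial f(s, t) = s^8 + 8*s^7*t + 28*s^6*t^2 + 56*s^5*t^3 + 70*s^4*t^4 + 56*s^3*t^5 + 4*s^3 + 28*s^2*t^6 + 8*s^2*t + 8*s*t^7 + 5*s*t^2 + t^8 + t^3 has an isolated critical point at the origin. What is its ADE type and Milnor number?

The Hessian of f at 0 has rank 0. Corank 2; j^3 = (s + t)*(2*s + t)^2 has shape L^2 M (L != M), so D-series; mu = 9 gives D_9.

Type D_9, Milnor number mu = 9.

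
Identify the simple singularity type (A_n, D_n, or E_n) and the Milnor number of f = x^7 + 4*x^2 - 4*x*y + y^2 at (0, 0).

Type A_{6}, Milnor number mu = 6.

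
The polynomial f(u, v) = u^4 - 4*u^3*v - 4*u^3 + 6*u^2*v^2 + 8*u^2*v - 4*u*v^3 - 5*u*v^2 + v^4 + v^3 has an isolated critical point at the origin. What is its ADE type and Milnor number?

Type D5, Milnor number mu = 5.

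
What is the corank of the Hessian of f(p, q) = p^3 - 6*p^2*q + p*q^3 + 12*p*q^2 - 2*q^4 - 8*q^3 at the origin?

2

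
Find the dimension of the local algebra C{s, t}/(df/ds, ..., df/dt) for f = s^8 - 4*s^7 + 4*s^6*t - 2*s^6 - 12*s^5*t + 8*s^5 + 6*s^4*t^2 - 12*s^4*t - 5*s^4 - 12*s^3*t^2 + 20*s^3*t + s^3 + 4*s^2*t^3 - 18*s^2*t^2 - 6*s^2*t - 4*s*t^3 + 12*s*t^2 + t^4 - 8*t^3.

6

The Hessian of f at 0 has rank 0. Corank 2; j^3 = (s - 2*t)^3 is a perfect cube, so E-series; the 4-jet and mu = 6 give E_6.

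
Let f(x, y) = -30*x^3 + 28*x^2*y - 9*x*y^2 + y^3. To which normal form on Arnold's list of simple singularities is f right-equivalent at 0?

D_4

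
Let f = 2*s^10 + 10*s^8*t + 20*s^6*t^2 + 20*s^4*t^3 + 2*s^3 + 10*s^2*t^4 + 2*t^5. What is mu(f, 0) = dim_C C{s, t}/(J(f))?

The Hessian of f at 0 has rank 0. Corank 2; j^3 = 2*s^3 is a perfect cube, so E-series; the 5-jet and mu = 8 give E_8.

8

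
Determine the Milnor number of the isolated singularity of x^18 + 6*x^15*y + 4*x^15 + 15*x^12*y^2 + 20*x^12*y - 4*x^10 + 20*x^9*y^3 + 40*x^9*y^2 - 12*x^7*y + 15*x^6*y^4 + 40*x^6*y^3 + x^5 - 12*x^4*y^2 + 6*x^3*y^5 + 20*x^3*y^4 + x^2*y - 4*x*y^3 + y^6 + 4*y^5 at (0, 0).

7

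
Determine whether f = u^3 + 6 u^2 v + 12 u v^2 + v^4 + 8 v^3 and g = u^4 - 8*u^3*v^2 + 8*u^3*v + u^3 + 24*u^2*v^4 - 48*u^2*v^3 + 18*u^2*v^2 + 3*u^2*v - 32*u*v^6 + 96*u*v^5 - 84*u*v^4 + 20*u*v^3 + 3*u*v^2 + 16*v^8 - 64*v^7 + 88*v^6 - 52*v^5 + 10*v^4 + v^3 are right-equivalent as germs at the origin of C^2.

The Hessian of f at 0 is [[0, 0], [0, 0]] with rank 0, so corank 2. A Groebner basis of the Jacobian ideal J(f) in C{u,v} is {v^3, u^2 + 4*u*v + 4*v^2}; counting standard monomials gives mu = 6. Corank 2; j^3 = (u + 2*v)^3 is a perfect cube, so E-series; the 4-jet and mu = 6 give E_6. The Hessian of g at 0 is [[0, 0], [0, 0]] with rank 0, so corank 2. A Groebner basis of the Jacobian ideal J(g) in C{u,v} is {u^3 - 3*u^2/2 - 3*u*v - 3*v^2/2, u^2*v + 5*u^2/4 + 5*u*v/2 + 5*v^2/4, -u^2 + u*v^2 - 2*u*v - v^2, 3*u^2/4 + 3*u*v/2 + v^3 + 3*v^2/4}; counting standard monomials gives mu = 6. Corank 2; j^3 = (u + v)^3 is a perfect cube, so E-series; the 4-jet and mu = 6 give E_6. Both have type E_6, hence right-equivalent.

Yes.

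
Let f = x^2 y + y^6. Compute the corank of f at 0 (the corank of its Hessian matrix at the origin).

2

The Hessian at 0 is [[0, 0], [0, 0]] of rank 0; hence corank 2.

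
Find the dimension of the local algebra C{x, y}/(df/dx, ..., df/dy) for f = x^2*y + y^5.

6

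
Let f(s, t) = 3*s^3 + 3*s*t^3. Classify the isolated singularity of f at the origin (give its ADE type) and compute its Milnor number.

Type E_7, Milnor number mu = 7.

The Hessian of f at 0 has rank 0. Corank 2; j^3 = 3*s^3 is a perfect cube, so E-series; the 4-jet and mu = 7 give E_7.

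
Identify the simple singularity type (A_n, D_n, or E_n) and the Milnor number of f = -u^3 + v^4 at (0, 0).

Type E_{6}, Milnor number mu = 6.

The Hessian of f at 0 has rank 0. Corank 2; j^3 = -u^3 is a perfect cube, so E-series; the 4-jet and mu = 6 give E_6.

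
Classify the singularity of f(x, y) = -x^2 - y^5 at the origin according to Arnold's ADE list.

A_{4}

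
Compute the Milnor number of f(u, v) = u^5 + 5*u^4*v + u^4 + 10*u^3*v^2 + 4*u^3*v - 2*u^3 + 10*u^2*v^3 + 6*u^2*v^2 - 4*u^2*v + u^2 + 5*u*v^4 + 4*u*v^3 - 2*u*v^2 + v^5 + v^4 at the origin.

4

The Hessian of f at 0 has rank 1. Corank 1: A-series; mu = 4 gives A_4.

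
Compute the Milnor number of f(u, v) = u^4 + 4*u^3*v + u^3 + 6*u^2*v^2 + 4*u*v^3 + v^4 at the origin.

6

The Hessian of f at 0 is [[0, 0], [0, 0]] with rank 0, so corank 2. A Groebner basis of the Jacobian ideal J(f) in C{u,v} is {v^4, u*v^2 + v^3/3, u^2}; counting standard monomials gives mu = 6. Corank 2; j^3 = u^3 is a perfect cube, so E-series; the 4-jet and mu = 6 give E_6.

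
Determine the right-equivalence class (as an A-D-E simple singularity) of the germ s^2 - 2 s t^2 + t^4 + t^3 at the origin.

A_{2}

The Hessian of f at 0 is [[2, 0], [0, 0]] with rank 1, so corank 1. A Groebner basis of the Jacobian ideal J(f) in C{s,t} is {t^2, s}; counting standard monomials gives mu = 2. Corank 1: A-series; mu = 2 gives A_2.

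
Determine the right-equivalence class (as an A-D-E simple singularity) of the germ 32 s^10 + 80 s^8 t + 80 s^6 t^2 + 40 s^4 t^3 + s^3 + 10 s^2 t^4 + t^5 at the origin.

E8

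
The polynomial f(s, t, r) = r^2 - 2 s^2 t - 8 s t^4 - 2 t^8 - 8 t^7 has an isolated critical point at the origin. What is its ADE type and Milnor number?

Type D_{9}, Milnor number mu = 9.

The Hessian of f at 0 has rank 1. Corank 2; j^3 = -2*s^2*t has shape L^2 M (L != M), so D-series; mu = 9 gives D_9.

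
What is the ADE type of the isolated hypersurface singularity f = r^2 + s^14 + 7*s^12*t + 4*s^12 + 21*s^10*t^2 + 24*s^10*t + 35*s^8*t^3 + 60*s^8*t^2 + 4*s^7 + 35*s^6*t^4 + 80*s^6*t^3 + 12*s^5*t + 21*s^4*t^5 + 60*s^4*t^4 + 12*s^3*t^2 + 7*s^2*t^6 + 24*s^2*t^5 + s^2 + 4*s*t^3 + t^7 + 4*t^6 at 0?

The Hessian of f at 0 has rank 2. Corank 1: A-series; mu = 6 gives A_6.

A_{6}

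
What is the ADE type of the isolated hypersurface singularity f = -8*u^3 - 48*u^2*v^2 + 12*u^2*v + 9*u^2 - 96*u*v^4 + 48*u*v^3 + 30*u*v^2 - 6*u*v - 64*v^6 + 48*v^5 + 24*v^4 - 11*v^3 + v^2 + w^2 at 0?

The Hessian of f at 0 has rank 2. Corank 1: A-series; mu = 2 gives A_2.

A_2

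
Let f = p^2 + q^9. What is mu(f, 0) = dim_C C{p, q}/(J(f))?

8

The Hessian of f at 0 is [[2, 0], [0, 0]] with rank 1, so corank 1. A Groebner basis of the Jacobian ideal J(f) in C{p,q} is {q^8, p}; counting standard monomials gives mu = 8. Corank 1: A-series; mu = 8 gives A_8.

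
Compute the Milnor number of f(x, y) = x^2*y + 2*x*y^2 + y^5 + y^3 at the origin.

6

The Hessian of f at 0 has rank 0. Corank 2; j^3 = y*(x + y)^2 has shape L^2 M (L != M), so D-series; mu = 6 gives D_6.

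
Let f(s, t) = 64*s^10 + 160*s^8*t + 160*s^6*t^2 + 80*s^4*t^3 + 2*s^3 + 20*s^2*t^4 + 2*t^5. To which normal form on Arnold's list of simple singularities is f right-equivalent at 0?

E_{8}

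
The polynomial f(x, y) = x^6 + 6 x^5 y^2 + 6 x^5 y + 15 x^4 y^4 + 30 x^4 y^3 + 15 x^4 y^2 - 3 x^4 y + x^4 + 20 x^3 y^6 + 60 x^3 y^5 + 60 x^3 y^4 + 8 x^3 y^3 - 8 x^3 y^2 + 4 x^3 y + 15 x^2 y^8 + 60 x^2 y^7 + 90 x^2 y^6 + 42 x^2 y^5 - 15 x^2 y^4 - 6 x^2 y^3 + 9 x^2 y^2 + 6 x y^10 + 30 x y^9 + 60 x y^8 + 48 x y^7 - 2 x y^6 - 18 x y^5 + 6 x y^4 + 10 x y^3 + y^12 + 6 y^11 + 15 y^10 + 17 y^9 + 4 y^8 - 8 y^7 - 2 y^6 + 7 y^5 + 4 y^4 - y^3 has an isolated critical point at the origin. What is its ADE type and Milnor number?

Type E_{6}, Milnor number mu = 6.

The Hessian of f at 0 has rank 0. Corank 2; j^3 = -y^3 is a perfect cube, so E-series; the 4-jet and mu = 6 give E_6.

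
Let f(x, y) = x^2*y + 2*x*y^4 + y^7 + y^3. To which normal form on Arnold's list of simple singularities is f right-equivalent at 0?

D_{4}

The Hessian of f at 0 has rank 0. Corank 2; j^3 = y*(x^2 + y^2) splits into three distinct lines over C (the quadratic factor has nonzero discriminant), so D_4.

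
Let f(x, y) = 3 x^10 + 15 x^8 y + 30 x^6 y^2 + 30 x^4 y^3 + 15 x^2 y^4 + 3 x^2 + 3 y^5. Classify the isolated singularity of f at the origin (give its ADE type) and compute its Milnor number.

Type A4, Milnor number mu = 4.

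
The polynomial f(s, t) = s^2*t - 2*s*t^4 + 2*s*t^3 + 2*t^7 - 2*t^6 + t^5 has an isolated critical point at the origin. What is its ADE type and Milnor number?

The Hessian of f at 0 has rank 0. Corank 2; j^3 = s^2*t has shape L^2 M (L != M), so D-series; mu = 8 gives D_8.

Type D_8, Milnor number mu = 8.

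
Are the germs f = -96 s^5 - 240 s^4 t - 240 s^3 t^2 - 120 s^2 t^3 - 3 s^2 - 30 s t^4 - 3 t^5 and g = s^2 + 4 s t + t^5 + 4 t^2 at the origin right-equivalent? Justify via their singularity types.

The Hessian of f at 0 is [[-6, 0], [0, 0]] with rank 1, so corank 1. A Groebner basis of the Jacobian ideal J(f) in C{s,t} is {t^4, s}; counting standard monomials gives mu = 4. Corank 1: A-series; mu = 4 gives A_4. The Hessian of g at 0 is [[2, 4], [4, 8]] with rank 1, so corank 1. A Groebner basis of the Jacobian ideal J(g) in C{s,t} is {t^4, s + 2*t}; counting standard monomials gives mu = 4. Corank 1: A-series; mu = 4 gives A_4. Both have type A_4, hence right-equivalent.

Yes.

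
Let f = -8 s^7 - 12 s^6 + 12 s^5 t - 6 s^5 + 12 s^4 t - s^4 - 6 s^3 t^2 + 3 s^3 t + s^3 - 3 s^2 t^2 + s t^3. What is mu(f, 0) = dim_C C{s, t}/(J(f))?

7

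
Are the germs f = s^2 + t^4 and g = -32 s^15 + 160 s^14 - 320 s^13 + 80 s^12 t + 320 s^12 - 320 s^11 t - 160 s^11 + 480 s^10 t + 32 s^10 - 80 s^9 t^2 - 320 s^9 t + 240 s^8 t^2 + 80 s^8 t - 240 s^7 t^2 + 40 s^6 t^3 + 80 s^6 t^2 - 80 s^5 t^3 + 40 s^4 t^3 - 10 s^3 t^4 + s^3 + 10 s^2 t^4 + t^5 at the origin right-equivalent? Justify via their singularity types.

No.

The Hessian of f at 0 is [[2, 0], [0, 0]] with rank 1, so corank 1. A Groebner basis of the Jacobian ideal J(f) in C{s,t} is {t^3, s}; counting standard monomials gives mu = 3. Corank 1: A-series; mu = 3 gives A_3. The Hessian of g at 0 is [[0, 0], [0, 0]] with rank 0, so corank 2. A Groebner basis of the Jacobian ideal J(g) in C{s,t} is {t^4, s^2}; counting standard monomials gives mu = 8. Corank 2; j^3 = s^3 is a perfect cube, so E-series; the 5-jet and mu = 8 give E_8. f is A_3 but g is E_8, hence not right-equivalent.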